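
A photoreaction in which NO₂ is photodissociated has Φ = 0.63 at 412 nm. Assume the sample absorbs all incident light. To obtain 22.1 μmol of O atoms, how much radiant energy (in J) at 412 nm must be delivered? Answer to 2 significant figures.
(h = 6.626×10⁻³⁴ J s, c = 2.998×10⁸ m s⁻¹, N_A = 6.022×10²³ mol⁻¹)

10 J

Product: 22.1 μmol = 2.21×10⁻⁵ mol.
Photons that must be absorbed: 2.21×10⁻⁵ / 0.63 = 3.508×10⁻⁵ mol.
Photon energy: hc/λ = 4.822×10⁻¹⁹ J; per mole, 2.904×10⁵ J mol⁻¹.
Energy required: 3.508×10⁻⁵ × 2.904×10⁵ = 10 J.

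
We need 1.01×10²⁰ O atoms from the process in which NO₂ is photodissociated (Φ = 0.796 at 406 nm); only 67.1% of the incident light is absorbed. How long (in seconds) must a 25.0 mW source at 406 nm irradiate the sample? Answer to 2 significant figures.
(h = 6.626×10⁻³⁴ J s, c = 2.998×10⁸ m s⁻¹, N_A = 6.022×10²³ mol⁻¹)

t ≈ 3700 s

Product: 1.01×10²⁰ / 6.022×10²³ = 1.677×10⁻⁴ mol.
Photons that must be absorbed: 1.677×10⁻⁴ / 0.796 = 2.107×10⁻⁴ mol.
Incident photons needed: 2.107×10⁻⁴ / 0.671 = 3.140×10⁻⁴ mol.
Photon energy: hc/λ = 4.893×10⁻¹⁹ J; per mole, 2.947×10⁵ J mol⁻¹.
Energy required: 3.140×10⁻⁴ × 2.947×10⁵ = 92.54 J.
Time: 92.54 J / 0.025 W = 3700 s.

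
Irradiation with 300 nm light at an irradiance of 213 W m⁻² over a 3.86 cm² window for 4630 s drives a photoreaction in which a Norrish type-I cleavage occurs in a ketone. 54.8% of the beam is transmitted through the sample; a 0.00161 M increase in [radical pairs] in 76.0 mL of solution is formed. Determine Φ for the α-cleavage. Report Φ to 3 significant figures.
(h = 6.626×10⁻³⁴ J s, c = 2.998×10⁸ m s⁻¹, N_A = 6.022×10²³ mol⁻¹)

Φ = 0.284

Product: (0.00161 M)(0.076 L) = 1.224×10⁻⁴ mol.
Photon energy at 300 nm: hc/λ = (6.626×10⁻³⁴)(2.998×10⁸)/(300×10⁻⁹) = 6.622×10⁻¹⁹ J.
Energy delivered: (213 W m⁻²)(3.86×10⁻⁴ m²)(4630 s) = 380.7 J.
Photons incident: 380.7 / 6.622×10⁻¹⁹ = 5.749×10²⁰, i.e. 5.749×10²⁰/6.022×10²³ = 9.547×10⁻⁴ mol.
Fraction absorbed: 1 − 54.8/100 = 0.4520.
Photons absorbed: 0.4520 × 9.547×10⁻⁴ = 4.315×10⁻⁴ mol.
Φ = 1.224×10⁻⁴ mol / 4.315×10⁻⁴ mol photons = 0.284.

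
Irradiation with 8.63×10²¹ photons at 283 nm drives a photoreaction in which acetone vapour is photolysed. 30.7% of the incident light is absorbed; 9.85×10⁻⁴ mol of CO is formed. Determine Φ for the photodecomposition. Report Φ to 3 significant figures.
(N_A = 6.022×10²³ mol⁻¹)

Φ = 0.224

Moles of photons: 8.63×10²¹ / 6.022×10²³ = 0.01433 mol.
Photons absorbed: 0.307 × 0.01433 = 0.004399 mol.
Φ = 9.85×10⁻⁴ mol / 0.004399 mol photons = 0.224.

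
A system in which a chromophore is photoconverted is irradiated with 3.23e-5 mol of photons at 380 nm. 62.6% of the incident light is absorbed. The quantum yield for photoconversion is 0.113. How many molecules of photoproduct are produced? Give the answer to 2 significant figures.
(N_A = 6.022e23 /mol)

Photons absorbed: 0.626 × 3.23e-5 = 2.022e-5 mol.
Product: Φ × n_abs = 0.113 × 2.022e-5 = 2.285e-6 mol.
As a count: 2.285e-6 × 6.022e23 = 1.4e18.

1.4e18 molecules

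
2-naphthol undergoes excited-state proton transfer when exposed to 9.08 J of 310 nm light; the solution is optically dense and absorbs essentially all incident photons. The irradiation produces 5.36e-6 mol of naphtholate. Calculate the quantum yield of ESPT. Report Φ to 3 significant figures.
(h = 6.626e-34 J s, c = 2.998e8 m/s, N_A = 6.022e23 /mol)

Photon energy at 310 nm: hc/λ = (6.626e-34)(2.998e8)/(310e-9) = 6.408e-19 J.
Photons incident: 9.08 / 6.408e-19 = 1.417e19, i.e. 1.417e19/6.022e23 = 2.353e-5 mol.
Φ = 5.36e-6 mol / 2.353e-5 mol photons = 0.228.

Φ = 0.228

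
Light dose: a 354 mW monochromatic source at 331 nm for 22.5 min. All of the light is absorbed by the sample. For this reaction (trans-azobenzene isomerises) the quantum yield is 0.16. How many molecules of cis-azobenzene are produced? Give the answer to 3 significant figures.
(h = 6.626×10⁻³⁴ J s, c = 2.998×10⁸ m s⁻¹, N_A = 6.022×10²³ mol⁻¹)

Photon energy at 331 nm: hc/λ = (6.626×10⁻³⁴)(2.998×10⁸)/(331×10⁻⁹) = 6.001×10⁻¹⁹ J.
Energy delivered: (354 mW)(1350 s) = 477.9 J.
Photons incident: 477.9 / 6.001×10⁻¹⁹ = 7.964×10²⁰, i.e. 7.964×10²⁰/6.022×10²³ = 0.001322 mol.
Product: Φ × n_abs = 0.16 × 0.001322 = 2.115×10⁻⁴ mol.
As a count: 2.115×10⁻⁴ × 6.022×10²³ = 1.27×10²⁰.

1.27×10²⁰ molecules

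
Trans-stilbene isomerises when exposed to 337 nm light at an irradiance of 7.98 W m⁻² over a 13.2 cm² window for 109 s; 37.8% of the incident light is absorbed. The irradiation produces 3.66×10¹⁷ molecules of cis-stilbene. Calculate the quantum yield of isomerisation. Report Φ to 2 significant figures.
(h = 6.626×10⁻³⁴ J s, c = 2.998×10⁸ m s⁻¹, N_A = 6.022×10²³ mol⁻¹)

Product: 3.66×10¹⁷ / 6.022×10²³ = 6.078×10⁻⁷ mol.
Photon energy at 337 nm: hc/λ = (6.626×10⁻³⁴)(2.998×10⁸)/(337×10⁻⁹) = 5.895×10⁻¹⁹ J.
Energy delivered: (7.98 W m⁻²)(13.2×10⁻⁴ m²)(109 s) = 1.148 J.
Photons incident: 1.148 / 5.895×10⁻¹⁹ = 1.947×10¹⁸, i.e. 1.947×10¹⁸/6.022×10²³ = 3.233×10⁻⁶ mol.
Photons absorbed: 0.378 × 3.233×10⁻⁶ = 1.222×10⁻⁶ mol.
Φ = 6.078×10⁻⁷ mol / 1.222×10⁻⁶ mol photons = 0.50.

Φ = 0.50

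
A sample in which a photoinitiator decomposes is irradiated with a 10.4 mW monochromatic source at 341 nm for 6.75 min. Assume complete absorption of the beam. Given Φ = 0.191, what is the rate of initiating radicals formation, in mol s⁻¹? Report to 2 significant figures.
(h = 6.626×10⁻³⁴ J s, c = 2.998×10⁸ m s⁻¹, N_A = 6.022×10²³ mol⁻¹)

5.7×10⁻⁹ mol s⁻¹

Photon energy at 341 nm: hc/λ = (6.626×10⁻³⁴)(2.998×10⁸)/(341×10⁻⁹) = 5.825×10⁻¹⁹ J.
Energy delivered: (10.4 mW)(405 s) = 4.212 J.
Photons incident: 4.212 / 5.825×10⁻¹⁹ = 7.231×10¹⁸, i.e. 7.231×10¹⁸/6.022×10²³ = 1.201×10⁻⁵ mol.
Product formed: 0.191 × 1.201×10⁻⁵ = 2.294×10⁻⁶ mol.
Rate: 2.294×10⁻⁶ / 405 s = 5.7×10⁻⁹ mol s⁻¹.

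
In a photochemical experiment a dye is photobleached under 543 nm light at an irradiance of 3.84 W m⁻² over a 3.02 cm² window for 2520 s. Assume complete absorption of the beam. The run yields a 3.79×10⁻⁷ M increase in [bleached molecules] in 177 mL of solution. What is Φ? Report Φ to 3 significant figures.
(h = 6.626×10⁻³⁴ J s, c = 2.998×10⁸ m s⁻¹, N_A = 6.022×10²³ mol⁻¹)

Φ = 0.00506

Product: (3.79×10⁻⁷ M)(0.177 L) = 6.708×10⁻⁸ mol.
Photon energy at 543 nm: hc/λ = (6.626×10⁻³⁴)(2.998×10⁸)/(543×10⁻⁹) = 3.658×10⁻¹⁹ J.
Energy delivered: (3.84 W m⁻²)(3.02×10⁻⁴ m²)(2520 s) = 2.922 J.
Photons incident: 2.922 / 3.658×10⁻¹⁹ = 7.988×10¹⁸, i.e. 7.988×10¹⁸/6.022×10²³ = 1.326×10⁻⁵ mol.
Φ = 6.708×10⁻⁸ mol / 1.326×10⁻⁵ mol photons = 0.00506.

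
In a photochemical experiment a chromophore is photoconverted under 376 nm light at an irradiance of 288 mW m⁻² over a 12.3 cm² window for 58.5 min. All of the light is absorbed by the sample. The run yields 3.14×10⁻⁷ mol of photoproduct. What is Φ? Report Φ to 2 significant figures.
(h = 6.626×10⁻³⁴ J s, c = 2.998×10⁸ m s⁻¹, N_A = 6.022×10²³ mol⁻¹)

Photon energy at 376 nm: hc/λ = (6.626×10⁻³⁴)(2.998×10⁸)/(376×10⁻⁹) = 5.283×10⁻¹⁹ J.
Energy delivered: (288 mW m⁻²)(12.3×10⁻⁴ m²)(3510 s) = 1.243 J.
Photons incident: 1.243 / 5.283×10⁻¹⁹ = 2.353×10¹⁸, i.e. 2.353×10¹⁸/6.022×10²³ = 3.907×10⁻⁶ mol.
Φ = 3.14×10⁻⁷ mol / 3.907×10⁻⁶ mol photons = 0.080.

Φ = 0.080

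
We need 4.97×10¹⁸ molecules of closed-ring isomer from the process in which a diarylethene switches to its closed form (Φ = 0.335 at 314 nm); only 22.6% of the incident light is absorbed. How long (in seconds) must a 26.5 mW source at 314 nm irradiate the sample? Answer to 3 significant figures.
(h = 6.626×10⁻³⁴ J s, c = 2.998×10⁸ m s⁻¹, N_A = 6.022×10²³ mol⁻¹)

Product: 4.97×10¹⁸ / 6.022×10²³ = 8.253×10⁻⁶ mol.
Photons that must be absorbed: 8.253×10⁻⁶ / 0.335 = 2.464×10⁻⁵ mol.
Incident photons needed: 2.464×10⁻⁵ / 0.226 = 1.090×10⁻⁴ mol.
Photon energy: hc/λ = 6.326×10⁻¹⁹ J; per mole, 3.810×10⁵ J mol⁻¹.
Energy required: 1.090×10⁻⁴ × 3.810×10⁵ = 41.53 J.
Time: 41.53 J / 0.0265 W = 1570 s.

t ≈ 1570 s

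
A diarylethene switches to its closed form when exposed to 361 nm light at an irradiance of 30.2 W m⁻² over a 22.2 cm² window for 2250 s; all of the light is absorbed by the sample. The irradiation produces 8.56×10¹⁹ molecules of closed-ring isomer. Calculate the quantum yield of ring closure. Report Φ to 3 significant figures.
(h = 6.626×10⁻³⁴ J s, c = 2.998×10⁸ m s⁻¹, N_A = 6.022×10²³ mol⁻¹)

Φ = 0.312

Product: 8.56×10¹⁹ / 6.022×10²³ = 1.421×10⁻⁴ mol.
Photon energy at 361 nm: hc/λ = (6.626×10⁻³⁴)(2.998×10⁸)/(361×10⁻⁹) = 5.503×10⁻¹⁹ J.
Energy delivered: (30.2 W m⁻²)(22.2×10⁻⁴ m²)(2250 s) = 150.8 J.
Photons incident: 150.8 / 5.503×10⁻¹⁹ = 2.740×10²⁰, i.e. 2.740×10²⁰/6.022×10²³ = 4.550×10⁻⁴ mol.
Φ = 1.421×10⁻⁴ mol / 4.550×10⁻⁴ mol photons = 0.312.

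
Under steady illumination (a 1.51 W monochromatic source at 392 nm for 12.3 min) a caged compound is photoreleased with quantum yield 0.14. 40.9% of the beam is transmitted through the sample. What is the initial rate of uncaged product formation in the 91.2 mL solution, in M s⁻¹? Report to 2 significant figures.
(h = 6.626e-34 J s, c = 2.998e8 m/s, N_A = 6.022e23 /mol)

4.5e-6 M s⁻¹

Photon energy at 392 nm: hc/λ = (6.626e-34)(2.998e8)/(392e-9) = 5.068e-19 J.
Energy delivered: (1.51 W)(738 s) = 1114 J.
Photons incident: 1114 / 5.068e-19 = 2.198e21, i.e. 2.198e21/6.022e23 = 0.003650 mol.
Fraction absorbed: 1 − 40.9/100 = 0.5910.
Photons absorbed: 0.5910 × 0.003650 = 0.002157 mol.
Product formed: 0.14 × 0.002157 = 3.020e-4 mol.
Rate: 3.020e-4 mol / (738 s × 0.0912 L) = 4.5e-6 M s⁻¹.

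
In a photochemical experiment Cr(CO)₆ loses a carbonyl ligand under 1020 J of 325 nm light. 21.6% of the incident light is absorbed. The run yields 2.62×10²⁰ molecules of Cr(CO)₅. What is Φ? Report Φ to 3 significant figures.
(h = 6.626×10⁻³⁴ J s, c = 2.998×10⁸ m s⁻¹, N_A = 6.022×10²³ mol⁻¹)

Φ = 0.727

Product: 2.62×10²⁰ / 6.022×10²³ = 4.351×10⁻⁴ mol.
Photon energy at 325 nm: hc/λ = (6.626×10⁻³⁴)(2.998×10⁸)/(325×10⁻⁹) = 6.112×10⁻¹⁹ J.
Photons incident: 1020 / 6.112×10⁻¹⁹ = 1.669×10²¹, i.e. 1.669×10²¹/6.022×10²³ = 0.002772 mol.
Photons absorbed: 0.216 × 0.002772 = 5.988×10⁻⁴ mol.
Φ = 4.351×10⁻⁴ mol / 5.988×10⁻⁴ mol photons = 0.727.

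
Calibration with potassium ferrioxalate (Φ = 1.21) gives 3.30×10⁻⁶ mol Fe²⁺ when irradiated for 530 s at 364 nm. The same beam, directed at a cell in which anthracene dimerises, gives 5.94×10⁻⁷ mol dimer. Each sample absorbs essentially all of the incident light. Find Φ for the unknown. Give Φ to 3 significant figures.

Φ = 0.218

Photons absorbed by the actinometer: 3.30×10⁻⁶ / 1.21 = 2.727×10⁻⁶ mol.
Φ(unknown) = 5.94×10⁻⁷ / 2.727×10⁻⁶ = 0.218.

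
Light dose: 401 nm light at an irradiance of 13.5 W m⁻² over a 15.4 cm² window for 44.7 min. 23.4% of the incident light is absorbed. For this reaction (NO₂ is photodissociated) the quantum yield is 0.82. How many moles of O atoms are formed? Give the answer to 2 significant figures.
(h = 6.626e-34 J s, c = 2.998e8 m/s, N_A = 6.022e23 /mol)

Photon energy at 401 nm: hc/λ = (6.626e-34)(2.998e8)/(401e-9) = 4.954e-19 J.
Energy delivered: (13.5 W m⁻²)(15.4e-4 m²)(2682 s) = 55.76 J.
Photons incident: 55.76 / 4.954e-19 = 1.126e20, i.e. 1.126e20/6.022e23 = 1.870e-4 mol.
Photons absorbed: 0.234 × 1.870e-4 = 4.376e-5 mol.
Product: Φ × n_abs = 0.82 × 4.376e-5 = 3.588e-5 mol.

3.6e-5 mol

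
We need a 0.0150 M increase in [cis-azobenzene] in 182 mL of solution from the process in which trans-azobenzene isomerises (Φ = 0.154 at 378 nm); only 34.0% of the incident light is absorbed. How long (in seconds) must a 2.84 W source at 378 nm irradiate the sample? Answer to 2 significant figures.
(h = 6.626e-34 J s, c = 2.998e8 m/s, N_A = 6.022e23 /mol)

Product: (0.0150 M)(0.182 L) = 0.002730 mol.
Photons that must be absorbed: 0.002730 / 0.154 = 0.01773 mol.
Incident photons needed: 0.01773 / 0.340 = 0.05215 mol.
Photon energy: hc/λ = 5.255e-19 J; per mole, 3.165e5 J mol⁻¹.
Energy required: 0.05215 × 3.165e5 = 1.651e4 J.
Time: 1.651e4 J / 2.84 W = 5800 s.

t ≈ 5800 s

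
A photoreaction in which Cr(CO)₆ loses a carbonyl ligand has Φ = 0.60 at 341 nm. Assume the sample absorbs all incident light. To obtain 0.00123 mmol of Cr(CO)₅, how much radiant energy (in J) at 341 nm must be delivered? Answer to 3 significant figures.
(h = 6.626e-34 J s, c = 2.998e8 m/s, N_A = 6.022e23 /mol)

0.719 J

Product: 0.00123 mmol = 1.23e-6 mol.
Photons that must be absorbed: 1.23e-6 / 0.60 = 2.050e-6 mol.
Photon energy: hc/λ = 5.825e-19 J; per mole, 3.508e5 J mol⁻¹.
Energy required: 2.050e-6 × 3.508e5 = 0.719 J.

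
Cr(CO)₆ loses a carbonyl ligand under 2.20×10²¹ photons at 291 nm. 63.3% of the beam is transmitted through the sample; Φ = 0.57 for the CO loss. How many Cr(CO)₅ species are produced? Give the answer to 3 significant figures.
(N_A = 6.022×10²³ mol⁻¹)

Moles of photons: 2.20×10²¹ / 6.022×10²³ = 0.003653 mol.
Fraction absorbed: 1 − 63.3/100 = 0.3670.
Photons absorbed: 0.3670 × 0.003653 = 0.001341 mol.
Product: Φ × n_abs = 0.57 × 0.001341 = 7.644×10⁻⁴ mol.
As a count: 7.644×10⁻⁴ × 6.022×10²³ = 4.60×10²⁰.

4.60×10²⁰ species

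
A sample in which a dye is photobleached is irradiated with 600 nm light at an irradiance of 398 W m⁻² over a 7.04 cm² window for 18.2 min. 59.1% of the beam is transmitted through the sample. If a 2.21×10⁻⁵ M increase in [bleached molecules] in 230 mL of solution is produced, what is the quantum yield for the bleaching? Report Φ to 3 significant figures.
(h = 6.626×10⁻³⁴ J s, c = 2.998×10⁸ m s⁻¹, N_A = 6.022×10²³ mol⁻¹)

Product: (2.21×10⁻⁵ M)(0.23 L) = 5.083×10⁻⁶ mol.
Photon energy at 600 nm: hc/λ = (6.626×10⁻³⁴)(2.998×10⁸)/(600×10⁻⁹) = 3.311×10⁻¹⁹ J.
Energy delivered: (398 W m⁻²)(7.04×10⁻⁴ m²)(1092 s) = 306.0 J.
Photons incident: 306.0 / 3.311×10⁻¹⁹ = 9.242×10²⁰, i.e. 9.242×10²⁰/6.022×10²³ = 0.001535 mol.
Fraction absorbed: 1 − 59.1/100 = 0.4090.
Photons absorbed: 0.4090 × 0.001535 = 6.278×10⁻⁴ mol.
Φ = 5.083×10⁻⁶ mol / 6.278×10⁻⁴ mol photons = 0.00810.

Φ = 0.00810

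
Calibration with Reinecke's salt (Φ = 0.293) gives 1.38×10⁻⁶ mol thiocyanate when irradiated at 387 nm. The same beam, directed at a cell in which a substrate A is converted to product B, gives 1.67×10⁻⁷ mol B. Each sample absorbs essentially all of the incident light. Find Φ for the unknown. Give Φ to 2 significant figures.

Photons absorbed by the actinometer: 1.38×10⁻⁶ / 0.293 = 4.710×10⁻⁶ mol.
Φ(unknown) = 1.67×10⁻⁷ / 4.710×10⁻⁶ = 0.035.

Φ = 0.035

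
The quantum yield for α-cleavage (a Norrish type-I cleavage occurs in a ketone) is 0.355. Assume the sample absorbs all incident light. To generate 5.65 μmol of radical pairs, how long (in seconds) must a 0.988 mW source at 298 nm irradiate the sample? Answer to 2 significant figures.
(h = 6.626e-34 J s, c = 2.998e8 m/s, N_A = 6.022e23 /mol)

Product: 5.65 μmol = 5.65e-6 mol.
Photons that must be absorbed: 5.65e-6 / 0.355 = 1.592e-5 mol.
Photon energy: hc/λ = 6.666e-19 J; per mole, 4.014e5 J mol⁻¹.
Energy required: 1.592e-5 × 4.014e5 = 6.390 J.
Time: 6.390 J / 0.000988 W = 6500 s.

t ≈ 6500 s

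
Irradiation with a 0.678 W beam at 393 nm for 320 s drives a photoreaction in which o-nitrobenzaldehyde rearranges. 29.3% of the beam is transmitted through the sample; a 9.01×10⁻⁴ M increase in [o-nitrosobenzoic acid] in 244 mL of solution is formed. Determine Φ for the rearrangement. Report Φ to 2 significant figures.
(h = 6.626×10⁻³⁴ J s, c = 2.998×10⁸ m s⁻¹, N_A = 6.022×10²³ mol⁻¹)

Product: (9.01×10⁻⁴ M)(0.244 L) = 2.198×10⁻⁴ mol.
Photon energy at 393 nm: hc/λ = (6.626×10⁻³⁴)(2.998×10⁸)/(393×10⁻⁹) = 5.055×10⁻¹⁹ J.
Energy delivered: (0.678 W)(320 s) = 217.0 J.
Photons incident: 217.0 / 5.055×10⁻¹⁹ = 4.293×10²⁰, i.e. 4.293×10²⁰/6.022×10²³ = 7.129×10⁻⁴ mol.
Fraction absorbed: 1 − 29.3/100 = 0.7070.
Photons absorbed: 0.7070 × 7.129×10⁻⁴ = 5.040×10⁻⁴ mol.
Φ = 2.198×10⁻⁴ mol / 5.040×10⁻⁴ mol photons = 0.44.

Φ = 0.44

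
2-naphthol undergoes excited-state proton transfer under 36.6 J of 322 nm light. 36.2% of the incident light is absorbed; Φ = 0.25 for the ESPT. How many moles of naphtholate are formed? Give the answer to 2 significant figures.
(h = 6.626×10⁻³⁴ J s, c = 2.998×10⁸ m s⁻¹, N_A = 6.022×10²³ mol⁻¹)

8.9×10⁻⁶ mol

Photon energy at 322 nm: hc/λ = (6.626×10⁻³⁴)(2.998×10⁸)/(322×10⁻⁹) = 6.169×10⁻¹⁹ J.
Photons incident: 36.6 / 6.169×10⁻¹⁹ = 5.933×10¹⁹, i.e. 5.933×10¹⁹/6.022×10²³ = 9.852×10⁻⁵ mol.
Photons absorbed: 0.362 × 9.852×10⁻⁵ = 3.566×10⁻⁵ mol.
Product: Φ × n_abs = 0.25 × 3.566×10⁻⁵ = 8.915×10⁻⁶ mol.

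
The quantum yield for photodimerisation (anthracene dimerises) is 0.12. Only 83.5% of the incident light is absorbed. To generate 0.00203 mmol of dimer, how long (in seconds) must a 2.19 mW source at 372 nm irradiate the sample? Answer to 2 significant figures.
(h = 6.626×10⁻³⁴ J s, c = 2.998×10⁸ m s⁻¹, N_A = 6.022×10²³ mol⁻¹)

Product: 0.00203 mmol = 2.03×10⁻⁶ mol.
Photons that must be absorbed: 2.03×10⁻⁶ / 0.12 = 1.692×10⁻⁵ mol.
Incident photons needed: 1.692×10⁻⁵ / 0.835 = 2.026×10⁻⁵ mol.
Photon energy: hc/λ = 5.340×10⁻¹⁹ J; per mole, 3.216×10⁵ J mol⁻¹.
Energy required: 2.026×10⁻⁵ × 3.216×10⁵ = 6.516 J.
Time: 6.516 J / 0.00219 W = 3000 s.

t ≈ 3000 s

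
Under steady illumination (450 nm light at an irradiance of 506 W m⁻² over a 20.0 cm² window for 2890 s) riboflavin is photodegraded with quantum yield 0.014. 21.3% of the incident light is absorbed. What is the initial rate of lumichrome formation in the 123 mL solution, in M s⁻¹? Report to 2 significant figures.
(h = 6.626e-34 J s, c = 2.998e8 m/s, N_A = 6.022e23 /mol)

9.2e-8 M s⁻¹

Photon energy at 450 nm: hc/λ = (6.626e-34)(2.998e8)/(450e-9) = 4.414e-19 J.
Energy delivered: (506 W m⁻²)(20.0e-4 m²)(2890 s) = 2925 J.
Photons incident: 2925 / 4.414e-19 = 6.627e21, i.e. 6.627e21/6.022e23 = 0.01100 mol.
Photons absorbed: 0.213 × 0.01100 = 0.002343 mol.
Product formed: 0.014 × 0.002343 = 3.280e-5 mol.
Rate: 3.280e-5 mol / (2890 s × 0.123 L) = 9.2e-8 M s⁻¹.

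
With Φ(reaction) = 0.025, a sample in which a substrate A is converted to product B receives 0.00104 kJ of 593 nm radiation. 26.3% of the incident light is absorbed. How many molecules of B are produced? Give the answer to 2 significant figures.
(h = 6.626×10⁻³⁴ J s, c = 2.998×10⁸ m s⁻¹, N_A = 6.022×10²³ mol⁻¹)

2.0×10¹⁶ molecules

Photon energy at 593 nm: hc/λ = (6.626×10⁻³⁴)(2.998×10⁸)/(593×10⁻⁹) = 3.350×10⁻¹⁹ J.
Incident energy: 0.00104 kJ = 1.04 J.
Photons incident: 1.04 / 3.350×10⁻¹⁹ = 3.104×10¹⁸, i.e. 3.104×10¹⁸/6.022×10²³ = 5.154×10⁻⁶ mol.
Photons absorbed: 0.263 × 5.154×10⁻⁶ = 1.356×10⁻⁶ mol.
Product: Φ × n_abs = 0.025 × 1.356×10⁻⁶ = 3.390×10⁻⁸ mol.
As a count: 3.390×10⁻⁸ × 6.022×10²³ = 2.0×10¹⁶.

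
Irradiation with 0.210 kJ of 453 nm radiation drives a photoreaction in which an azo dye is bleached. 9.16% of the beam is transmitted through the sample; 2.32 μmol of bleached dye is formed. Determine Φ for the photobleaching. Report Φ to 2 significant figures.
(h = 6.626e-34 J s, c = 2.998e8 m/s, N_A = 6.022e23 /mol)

Φ = 0.0032

Product: 2.32 μmol = 2.32e-6 mol.
Photon energy at 453 nm: hc/λ = (6.626e-34)(2.998e8)/(453e-9) = 4.385e-19 J.
Incident energy: 0.210 kJ = 210 J.
Photons incident: 210 / 4.385e-19 = 4.789e20, i.e. 4.789e20/6.022e23 = 7.953e-4 mol.
Fraction absorbed: 1 − 9.16/100 = 0.9084.
Photons absorbed: 0.9084 × 7.953e-4 = 7.225e-4 mol.
Φ = 2.32e-6 mol / 7.225e-4 mol photons = 0.0032.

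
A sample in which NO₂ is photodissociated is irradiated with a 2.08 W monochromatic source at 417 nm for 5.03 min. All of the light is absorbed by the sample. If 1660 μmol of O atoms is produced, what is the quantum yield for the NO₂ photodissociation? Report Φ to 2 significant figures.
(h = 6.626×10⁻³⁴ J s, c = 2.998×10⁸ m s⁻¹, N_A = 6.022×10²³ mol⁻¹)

Product: 1660 μmol = 0.00166 mol.
Photon energy at 417 nm: hc/λ = (6.626×10⁻³⁴)(2.998×10⁸)/(417×10⁻⁹) = 4.764×10⁻¹⁹ J.
Energy delivered: (2.08 W)(301.8 s) = 627.7 J.
Photons incident: 627.7 / 4.764×10⁻¹⁹ = 1.318×10²¹, i.e. 1.318×10²¹/6.022×10²³ = 0.002189 mol.
Φ = 0.00166 mol / 0.002189 mol photons = 0.76.

Φ = 0.76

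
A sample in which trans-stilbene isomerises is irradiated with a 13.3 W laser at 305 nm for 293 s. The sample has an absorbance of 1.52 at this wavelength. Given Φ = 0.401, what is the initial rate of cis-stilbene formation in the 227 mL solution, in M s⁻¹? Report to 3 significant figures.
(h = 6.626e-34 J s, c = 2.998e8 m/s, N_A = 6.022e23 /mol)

5.81e-5 M s⁻¹

Photon energy at 305 nm: hc/λ = (6.626e-34)(2.998e8)/(305e-9) = 6.513e-19 J.
Energy delivered: (13.3 W)(293 s) = 3897 J.
Photons incident: 3897 / 6.513e-19 = 5.983e21, i.e. 5.983e21/6.022e23 = 0.009935 mol.
Fraction absorbed: 1 − 10^(−1.52) = 0.9698.
Photons absorbed: 0.9698 × 0.009935 = 0.009635 mol.
Product formed: 0.401 × 0.009635 = 0.003864 mol.
Rate: 0.003864 mol / (293 s × 0.227 L) = 5.81e-5 M s⁻¹.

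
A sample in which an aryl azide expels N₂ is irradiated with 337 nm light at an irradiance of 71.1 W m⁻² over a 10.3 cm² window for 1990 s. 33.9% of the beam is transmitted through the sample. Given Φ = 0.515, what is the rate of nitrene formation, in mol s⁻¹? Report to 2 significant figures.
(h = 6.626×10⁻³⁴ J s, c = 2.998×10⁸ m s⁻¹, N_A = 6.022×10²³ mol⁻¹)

Photon energy at 337 nm: hc/λ = (6.626×10⁻³⁴)(2.998×10⁸)/(337×10⁻⁹) = 5.895×10⁻¹⁹ J.
Energy delivered: (71.1 W m⁻²)(10.3×10⁻⁴ m²)(1990 s) = 145.7 J.
Photons incident: 145.7 / 5.895×10⁻¹⁹ = 2.472×10²⁰, i.e. 2.472×10²⁰/6.022×10²³ = 4.105×10⁻⁴ mol.
Fraction absorbed: 1 − 33.9/100 = 0.6610.
Photons absorbed: 0.6610 × 4.105×10⁻⁴ = 2.713×10⁻⁴ mol.
Product formed: 0.515 × 2.713×10⁻⁴ = 1.397×10⁻⁴ mol.
Rate: 1.397×10⁻⁴ / 1990 s = 7.0×10⁻⁸ mol s⁻¹.

7.0×10⁻⁸ mol s⁻¹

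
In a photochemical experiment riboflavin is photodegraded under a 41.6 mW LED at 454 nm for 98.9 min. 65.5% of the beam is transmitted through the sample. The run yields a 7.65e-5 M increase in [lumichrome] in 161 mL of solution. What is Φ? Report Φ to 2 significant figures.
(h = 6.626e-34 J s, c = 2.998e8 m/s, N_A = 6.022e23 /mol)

Product: (7.65e-5 M)(0.161 L) = 1.232e-5 mol.
Photon energy at 454 nm: hc/λ = (6.626e-34)(2.998e8)/(454e-9) = 4.375e-19 J.
Energy delivered: (41.6 mW)(5934 s) = 246.9 J.
Photons incident: 246.9 / 4.375e-19 = 5.643e20, i.e. 5.643e20/6.022e23 = 9.371e-4 mol.
Fraction absorbed: 1 − 65.5/100 = 0.3450.
Photons absorbed: 0.3450 × 9.371e-4 = 3.233e-4 mol.
Φ = 1.232e-5 mol / 3.233e-4 mol photons = 0.038.

Φ = 0.038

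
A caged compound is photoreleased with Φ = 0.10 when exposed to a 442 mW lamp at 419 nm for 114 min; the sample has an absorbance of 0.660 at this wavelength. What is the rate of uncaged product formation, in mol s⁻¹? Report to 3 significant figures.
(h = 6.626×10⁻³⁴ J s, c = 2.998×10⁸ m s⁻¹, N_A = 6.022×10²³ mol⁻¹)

Photon energy at 419 nm: hc/λ = (6.626×10⁻³⁴)(2.998×10⁸)/(419×10⁻⁹) = 4.741×10⁻¹⁹ J.
Energy delivered: (442 mW)(6840 s) = 3023 J.
Photons incident: 3023 / 4.741×10⁻¹⁹ = 6.376×10²¹, i.e. 6.376×10²¹/6.022×10²³ = 0.01059 mol.
Fraction absorbed: 1 − 10^(−0.660) = 0.7812.
Photons absorbed: 0.7812 × 0.01059 = 0.008273 mol.
Product formed: 0.10 × 0.008273 = 8.273×10⁻⁴ mol.
Rate: 8.273×10⁻⁴ / 6840 s = 1.21×10⁻⁷ mol s⁻¹.

1.21×10⁻⁷ mol s⁻¹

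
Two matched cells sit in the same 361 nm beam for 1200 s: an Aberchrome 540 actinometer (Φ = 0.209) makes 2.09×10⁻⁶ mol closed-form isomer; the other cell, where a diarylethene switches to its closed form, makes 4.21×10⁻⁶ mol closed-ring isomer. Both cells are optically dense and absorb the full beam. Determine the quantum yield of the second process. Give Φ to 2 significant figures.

Photons absorbed by the actinometer: 2.09×10⁻⁶ / 0.209 = 1.000×10⁻⁵ mol.
Φ(unknown) = 4.21×10⁻⁶ / 1.000×10⁻⁵ = 0.42.

Φ = 0.42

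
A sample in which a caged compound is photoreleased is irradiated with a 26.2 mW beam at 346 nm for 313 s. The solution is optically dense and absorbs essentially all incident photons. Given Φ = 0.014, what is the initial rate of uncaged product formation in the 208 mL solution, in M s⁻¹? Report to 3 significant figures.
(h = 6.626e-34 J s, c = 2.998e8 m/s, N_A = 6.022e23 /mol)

5.10e-9 M s⁻¹

Photon energy at 346 nm: hc/λ = (6.626e-34)(2.998e8)/(346e-9) = 5.741e-19 J.
Energy delivered: (26.2 mW)(313 s) = 8.201 J.
Photons incident: 8.201 / 5.741e-19 = 1.428e19, i.e. 1.428e19/6.022e23 = 2.371e-5 mol.
Product formed: 0.014 × 2.371e-5 = 3.319e-7 mol.
Rate: 3.319e-7 mol / (313 s × 0.208 L) = 5.10e-9 M s⁻¹.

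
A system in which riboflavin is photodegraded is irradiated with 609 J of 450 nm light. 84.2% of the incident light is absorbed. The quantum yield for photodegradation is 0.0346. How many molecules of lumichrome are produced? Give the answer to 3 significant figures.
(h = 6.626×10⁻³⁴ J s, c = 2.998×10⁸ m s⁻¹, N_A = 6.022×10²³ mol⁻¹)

4.02×10¹⁹ molecules

Photon energy at 450 nm: hc/λ = (6.626×10⁻³⁴)(2.998×10⁸)/(450×10⁻⁹) = 4.414×10⁻¹⁹ J.
Photons incident: 609 / 4.414×10⁻¹⁹ = 1.380×10²¹, i.e. 1.380×10²¹/6.022×10²³ = 0.002292 mol.
Photons absorbed: 0.842 × 0.002292 = 0.001930 mol.
Product: Φ × n_abs = 0.0346 × 0.001930 = 6.678×10⁻⁵ mol.
As a count: 6.678×10⁻⁵ × 6.022×10²³ = 4.02×10¹⁹.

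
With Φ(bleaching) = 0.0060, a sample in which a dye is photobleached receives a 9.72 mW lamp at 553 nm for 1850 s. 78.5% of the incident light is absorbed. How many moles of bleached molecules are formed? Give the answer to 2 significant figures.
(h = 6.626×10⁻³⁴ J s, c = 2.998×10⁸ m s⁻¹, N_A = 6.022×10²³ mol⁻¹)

3.9×10⁻⁷ mol

Photon energy at 553 nm: hc/λ = (6.626×10⁻³⁴)(2.998×10⁸)/(553×10⁻⁹) = 3.592×10⁻¹⁹ J.
Energy delivered: (9.72 mW)(1850 s) = 17.98 J.
Photons incident: 17.98 / 3.592×10⁻¹⁹ = 5.006×10¹⁹, i.e. 5.006×10¹⁹/6.022×10²³ = 8.313×10⁻⁵ mol.
Photons absorbed: 0.785 × 8.313×10⁻⁵ = 6.526×10⁻⁵ mol.
Product: Φ × n_abs = 0.0060 × 6.526×10⁻⁵ = 3.916×10⁻⁷ mol.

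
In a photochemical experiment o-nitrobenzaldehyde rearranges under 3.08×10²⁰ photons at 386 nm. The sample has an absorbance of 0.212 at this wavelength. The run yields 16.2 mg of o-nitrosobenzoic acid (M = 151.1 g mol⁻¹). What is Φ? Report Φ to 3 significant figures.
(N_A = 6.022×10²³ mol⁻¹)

Product: 16.2 mg / 151.1 g mol⁻¹ = 1.072×10⁻⁴ mol.
Moles of photons: 3.08×10²⁰ / 6.022×10²³ = 5.115×10⁻⁴ mol.
Fraction absorbed: 1 − 10^(−0.212) = 0.3862.
Photons absorbed: 0.3862 × 5.115×10⁻⁴ = 1.975×10⁻⁴ mol.
Φ = 1.072×10⁻⁴ mol / 1.975×10⁻⁴ mol photons = 0.543.

Φ = 0.543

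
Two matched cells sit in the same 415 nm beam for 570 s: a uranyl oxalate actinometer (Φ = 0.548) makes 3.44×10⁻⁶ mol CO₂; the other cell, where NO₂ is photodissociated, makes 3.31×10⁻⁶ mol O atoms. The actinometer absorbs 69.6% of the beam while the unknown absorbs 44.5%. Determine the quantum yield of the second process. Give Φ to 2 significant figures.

Φ = 0.82

Photons absorbed by the actinometer: 3.44×10⁻⁶ / 0.548 = 6.277×10⁻⁶ mol.
Incident flux: 6.277×10⁻⁶ / 0.696 = 9.019×10⁻⁶ einstein.
Absorbed by unknown: 0.445 × 9.019×10⁻⁶ = 4.013×10⁻⁶ mol.
Φ(unknown) = 3.31×10⁻⁶ / 4.013×10⁻⁶ = 0.82.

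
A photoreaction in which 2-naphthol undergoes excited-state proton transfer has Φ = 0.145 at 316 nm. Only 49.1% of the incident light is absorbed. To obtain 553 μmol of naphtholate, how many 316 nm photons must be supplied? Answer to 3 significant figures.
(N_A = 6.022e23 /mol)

4.68e21 photons

Product: 553 μmol = 5.53e-4 mol.
Photons that must be absorbed: 5.53e-4 / 0.145 = 0.003814 mol.
Incident photons needed: 0.003814 / 0.491 = 0.007768 mol.
Photon count: 0.007768 × 6.022e23 = 4.68e21.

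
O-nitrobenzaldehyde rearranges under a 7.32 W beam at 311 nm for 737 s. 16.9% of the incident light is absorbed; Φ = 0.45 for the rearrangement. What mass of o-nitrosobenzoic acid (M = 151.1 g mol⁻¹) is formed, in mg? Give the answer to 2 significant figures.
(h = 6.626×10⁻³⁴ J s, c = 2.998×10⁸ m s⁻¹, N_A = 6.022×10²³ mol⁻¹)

160 mg

Photon energy at 311 nm: hc/λ = (6.626×10⁻³⁴)(2.998×10⁸)/(311×10⁻⁹) = 6.387×10⁻¹⁹ J.
Energy delivered: (7.32 W)(737 s) = 5395 J.
Photons incident: 5395 / 6.387×10⁻¹⁹ = 8.447×10²¹, i.e. 8.447×10²¹/6.022×10²³ = 0.01403 mol.
Photons absorbed: 0.169 × 0.01403 = 0.002371 mol.
Product: Φ × n_abs = 0.45 × 0.002371 = 0.001067 mol.
Mass: 0.001067 × 151.1 = 0.1612 g = 160 mg.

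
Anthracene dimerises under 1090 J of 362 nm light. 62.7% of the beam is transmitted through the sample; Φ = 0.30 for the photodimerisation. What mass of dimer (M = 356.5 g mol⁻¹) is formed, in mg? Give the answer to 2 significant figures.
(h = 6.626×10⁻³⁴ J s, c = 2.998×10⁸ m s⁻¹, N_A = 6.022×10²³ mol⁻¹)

130 mg

Photon energy at 362 nm: hc/λ = (6.626×10⁻³⁴)(2.998×10⁸)/(362×10⁻⁹) = 5.487×10⁻¹⁹ J.
Photons incident: 1090 / 5.487×10⁻¹⁹ = 1.987×10²¹, i.e. 1.987×10²¹/6.022×10²³ = 0.003300 mol.
Fraction absorbed: 1 − 62.7/100 = 0.3730.
Photons absorbed: 0.3730 × 0.003300 = 0.001231 mol.
Product: Φ × n_abs = 0.30 × 0.001231 = 3.693×10⁻⁴ mol.
Mass: 3.693×10⁻⁴ × 356.5 = 0.1317 g = 130 mg.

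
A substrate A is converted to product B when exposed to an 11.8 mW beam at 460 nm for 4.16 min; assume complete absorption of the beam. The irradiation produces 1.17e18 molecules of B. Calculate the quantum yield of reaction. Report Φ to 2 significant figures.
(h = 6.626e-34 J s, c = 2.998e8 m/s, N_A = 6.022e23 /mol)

Product: 1.17e18 / 6.022e23 = 1.943e-6 mol.
Photon energy at 460 nm: hc/λ = (6.626e-34)(2.998e8)/(460e-9) = 4.318e-19 J.
Energy delivered: (11.8 mW)(249.6 s) = 2.945 J.
Photons incident: 2.945 / 4.318e-19 = 6.820e18, i.e. 6.820e18/6.022e23 = 1.133e-5 mol.
Φ = 1.943e-6 mol / 1.133e-5 mol photons = 0.17.

Φ = 0.17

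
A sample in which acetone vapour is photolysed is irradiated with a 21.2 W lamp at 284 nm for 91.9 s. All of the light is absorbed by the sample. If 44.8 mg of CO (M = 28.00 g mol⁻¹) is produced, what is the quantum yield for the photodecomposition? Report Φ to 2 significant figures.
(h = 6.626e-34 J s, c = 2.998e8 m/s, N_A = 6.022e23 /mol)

Φ = 0.35

Product: 44.8 mg / 28.00 g mol⁻¹ = 0.001600 mol.
Photon energy at 284 nm: hc/λ = (6.626e-34)(2.998e8)/(284e-9) = 6.995e-19 J.
Energy delivered: (21.2 W)(91.9 s) = 1948 J.
Photons incident: 1948 / 6.995e-19 = 2.785e21, i.e. 2.785e21/6.022e23 = 0.004625 mol.
Φ = 0.001600 mol / 0.004625 mol photons = 0.35.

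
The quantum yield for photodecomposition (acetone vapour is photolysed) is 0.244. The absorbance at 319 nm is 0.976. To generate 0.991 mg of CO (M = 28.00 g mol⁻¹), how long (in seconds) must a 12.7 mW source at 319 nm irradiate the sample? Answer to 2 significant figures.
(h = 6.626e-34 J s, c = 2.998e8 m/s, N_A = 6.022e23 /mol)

t ≈ 4800 s

Product: 0.991 mg / 28.00 g mol⁻¹ = 3.539e-5 mol.
Photons that must be absorbed: 3.539e-5 / 0.244 = 1.450e-4 mol.
Fraction absorbed: 1 − 10^(−0.976) = 0.8943.
Incident photons needed: 1.450e-4 / 0.8943 = 1.621e-4 mol.
Photon energy: hc/λ = 6.227e-19 J; per mole, 3.750e5 J mol⁻¹.
Energy required: 1.621e-4 × 3.750e5 = 60.79 J.
Time: 60.79 J / 0.0127 W = 4800 s.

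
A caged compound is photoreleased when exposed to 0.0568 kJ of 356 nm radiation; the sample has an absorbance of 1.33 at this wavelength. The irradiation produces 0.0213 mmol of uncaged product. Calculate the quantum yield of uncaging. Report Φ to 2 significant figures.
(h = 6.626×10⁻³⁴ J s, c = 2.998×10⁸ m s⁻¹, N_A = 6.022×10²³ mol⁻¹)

Product: 0.0213 mmol = 2.13×10⁻⁵ mol.
Photon energy at 356 nm: hc/λ = (6.626×10⁻³⁴)(2.998×10⁸)/(356×10⁻⁹) = 5.580×10⁻¹⁹ J.
Incident energy: 0.0568 kJ = 56.8 J.
Photons incident: 56.8 / 5.580×10⁻¹⁹ = 1.018×10²⁰, i.e. 1.018×10²⁰/6.022×10²³ = 1.690×10⁻⁴ mol.
Fraction absorbed: 1 − 10^(−1.33) = 0.9532.
Photons absorbed: 0.9532 × 1.690×10⁻⁴ = 1.611×10⁻⁴ mol.
Φ = 2.13×10⁻⁵ mol / 1.611×10⁻⁴ mol photons = 0.13.

Φ = 0.13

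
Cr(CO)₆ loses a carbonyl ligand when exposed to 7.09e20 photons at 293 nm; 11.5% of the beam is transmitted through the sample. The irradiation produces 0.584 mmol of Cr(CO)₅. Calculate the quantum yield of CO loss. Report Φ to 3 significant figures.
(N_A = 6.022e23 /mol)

Φ = 0.560

Product: 0.584 mmol = 5.84e-4 mol.
Moles of photons: 7.09e20 / 6.022e23 = 0.001177 mol.
Fraction absorbed: 1 − 11.5/100 = 0.8850.
Photons absorbed: 0.8850 × 0.001177 = 0.001042 mol.
Φ = 5.84e-4 mol / 0.001042 mol photons = 0.560.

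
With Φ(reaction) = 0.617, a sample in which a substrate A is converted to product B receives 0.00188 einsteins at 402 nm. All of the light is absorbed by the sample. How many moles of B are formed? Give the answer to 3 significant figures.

0.00116 mol

Product: Φ × n_abs = 0.617 × 0.00188 = 0.001160 mol.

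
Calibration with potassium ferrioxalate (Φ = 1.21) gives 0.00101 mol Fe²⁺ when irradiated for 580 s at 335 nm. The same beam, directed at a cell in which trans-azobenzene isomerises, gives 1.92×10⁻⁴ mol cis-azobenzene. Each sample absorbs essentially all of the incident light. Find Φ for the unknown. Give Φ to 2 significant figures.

Photons absorbed by the actinometer: 0.00101 / 1.21 = 8.347×10⁻⁴ mol.
Φ(unknown) = 1.92×10⁻⁴ / 8.347×10⁻⁴ = 0.23.

Φ = 0.23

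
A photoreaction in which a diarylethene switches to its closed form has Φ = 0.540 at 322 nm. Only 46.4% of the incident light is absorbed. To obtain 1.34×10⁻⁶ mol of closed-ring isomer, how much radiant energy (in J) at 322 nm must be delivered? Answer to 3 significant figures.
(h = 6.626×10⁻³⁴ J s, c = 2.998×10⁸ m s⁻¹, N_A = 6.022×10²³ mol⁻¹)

1.99 J

Photons that must be absorbed: 1.34×10⁻⁶ / 0.540 = 2.481×10⁻⁶ mol.
Incident photons needed: 2.481×10⁻⁶ / 0.464 = 5.347×10⁻⁶ mol.
Photon energy: hc/λ = 6.169×10⁻¹⁹ J; per mole, 3.715×10⁵ J mol⁻¹.
Energy required: 5.347×10⁻⁶ × 3.715×10⁵ = 1.99 J.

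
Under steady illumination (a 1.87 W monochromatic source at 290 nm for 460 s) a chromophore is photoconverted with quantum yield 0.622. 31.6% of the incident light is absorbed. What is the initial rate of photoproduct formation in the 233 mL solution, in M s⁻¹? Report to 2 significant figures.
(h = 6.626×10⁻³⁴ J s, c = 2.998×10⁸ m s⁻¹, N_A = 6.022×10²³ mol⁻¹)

Photon energy at 290 nm: hc/λ = (6.626×10⁻³⁴)(2.998×10⁸)/(290×10⁻⁹) = 6.850×10⁻¹⁹ J.
Energy delivered: (1.87 W)(460 s) = 860.2 J.
Photons incident: 860.2 / 6.850×10⁻¹⁹ = 1.256×10²¹, i.e. 1.256×10²¹/6.022×10²³ = 0.002086 mol.
Photons absorbed: 0.316 × 0.002086 = 6.592×10⁻⁴ mol.
Product formed: 0.622 × 6.592×10⁻⁴ = 4.100×10⁻⁴ mol.
Rate: 4.100×10⁻⁴ mol / (460 s × 0.233 L) = 3.8×10⁻⁶ M s⁻¹.

3.8×10⁻⁶ M s⁻¹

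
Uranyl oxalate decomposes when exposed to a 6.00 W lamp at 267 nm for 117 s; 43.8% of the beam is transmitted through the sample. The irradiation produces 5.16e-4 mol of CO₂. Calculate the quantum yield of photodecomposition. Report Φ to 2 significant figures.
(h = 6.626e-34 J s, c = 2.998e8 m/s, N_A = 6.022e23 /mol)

Φ = 0.59

Photon energy at 267 nm: hc/λ = (6.626e-34)(2.998e8)/(267e-9) = 7.440e-19 J.
Energy delivered: (6.00 W)(117 s) = 702.0 J.
Photons incident: 702.0 / 7.440e-19 = 9.435e20, i.e. 9.435e20/6.022e23 = 0.001567 mol.
Fraction absorbed: 1 − 43.8/100 = 0.5620.
Photons absorbed: 0.5620 × 0.001567 = 8.807e-4 mol.
Φ = 5.16e-4 mol / 8.807e-4 mol photons = 0.59.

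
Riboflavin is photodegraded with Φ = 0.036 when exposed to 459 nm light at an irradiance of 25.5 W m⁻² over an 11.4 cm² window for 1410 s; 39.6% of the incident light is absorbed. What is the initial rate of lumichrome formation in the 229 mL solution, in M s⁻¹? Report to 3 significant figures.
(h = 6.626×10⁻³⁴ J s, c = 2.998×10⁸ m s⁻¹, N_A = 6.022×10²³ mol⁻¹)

6.94×10⁻⁹ M s⁻¹

Photon energy at 459 nm: hc/λ = (6.626×10⁻³⁴)(2.998×10⁸)/(459×10⁻⁹) = 4.328×10⁻¹⁹ J.
Energy delivered: (25.5 W m⁻²)(11.4×10⁻⁴ m²)(1410 s) = 40.99 J.
Photons incident: 40.99 / 4.328×10⁻¹⁹ = 9.471×10¹⁹, i.e. 9.471×10¹⁹/6.022×10²³ = 1.573×10⁻⁴ mol.
Photons absorbed: 0.396 × 1.573×10⁻⁴ = 6.229×10⁻⁵ mol.
Product formed: 0.036 × 6.229×10⁻⁵ = 2.242×10⁻⁶ mol.
Rate: 2.242×10⁻⁶ mol / (1410 s × 0.229 L) = 6.94×10⁻⁹ M s⁻¹.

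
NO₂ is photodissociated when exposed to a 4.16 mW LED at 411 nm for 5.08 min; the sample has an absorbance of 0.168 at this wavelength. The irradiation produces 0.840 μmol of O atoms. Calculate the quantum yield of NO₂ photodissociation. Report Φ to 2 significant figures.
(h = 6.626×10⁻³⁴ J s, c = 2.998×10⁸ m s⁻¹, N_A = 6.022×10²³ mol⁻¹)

Φ = 0.60

Product: 0.840 μmol = 8.40×10⁻⁷ mol.
Photon energy at 411 nm: hc/λ = (6.626×10⁻³⁴)(2.998×10⁸)/(411×10⁻⁹) = 4.833×10⁻¹⁹ J.
Energy delivered: (4.16 mW)(304.8 s) = 1.268 J.
Photons incident: 1.268 / 4.833×10⁻¹⁹ = 2.624×10¹⁸, i.e. 2.624×10¹⁸/6.022×10²³ = 4.357×10⁻⁶ mol.
Fraction absorbed: 1 − 10^(−0.168) = 0.3208.
Photons absorbed: 0.3208 × 4.357×10⁻⁶ = 1.398×10⁻⁶ mol.
Φ = 8.40×10⁻⁷ mol / 1.398×10⁻⁶ mol photons = 0.60.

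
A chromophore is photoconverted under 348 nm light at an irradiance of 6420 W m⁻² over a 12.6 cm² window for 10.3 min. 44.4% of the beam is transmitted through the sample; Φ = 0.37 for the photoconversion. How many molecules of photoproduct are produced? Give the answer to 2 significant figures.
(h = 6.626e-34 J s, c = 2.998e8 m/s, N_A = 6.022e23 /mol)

Photon energy at 348 nm: hc/λ = (6.626e-34)(2.998e8)/(348e-9) = 5.708e-19 J.
Energy delivered: (6420 W m⁻²)(12.6e-4 m²)(618 s) = 4999 J.
Photons incident: 4999 / 5.708e-19 = 8.758e21, i.e. 8.758e21/6.022e23 = 0.01454 mol.
Fraction absorbed: 1 − 44.4/100 = 0.5560.
Photons absorbed: 0.5560 × 0.01454 = 0.008084 mol.
Product: Φ × n_abs = 0.37 × 0.008084 = 0.002991 mol.
As a count: 0.002991 × 6.022e23 = 1.8e21.

1.8e21 molecules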